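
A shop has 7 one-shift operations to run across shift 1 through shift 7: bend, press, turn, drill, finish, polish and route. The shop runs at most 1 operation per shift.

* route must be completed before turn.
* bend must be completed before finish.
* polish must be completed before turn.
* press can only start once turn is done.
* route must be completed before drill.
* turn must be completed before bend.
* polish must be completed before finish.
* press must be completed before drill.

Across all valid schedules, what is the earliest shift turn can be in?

shift 3

Precedence pushes turn to at least shift 2; downstream work caps turn at shift 5.
turn at shift 3 is achievable: finish=shift 7; polish=shift 1; bend=shift 4; route=shift 2; press=shift 5; turn=shift 3; drill=shift 6.
Nothing earlier works — the capacity limit rule out every shift before shift 3.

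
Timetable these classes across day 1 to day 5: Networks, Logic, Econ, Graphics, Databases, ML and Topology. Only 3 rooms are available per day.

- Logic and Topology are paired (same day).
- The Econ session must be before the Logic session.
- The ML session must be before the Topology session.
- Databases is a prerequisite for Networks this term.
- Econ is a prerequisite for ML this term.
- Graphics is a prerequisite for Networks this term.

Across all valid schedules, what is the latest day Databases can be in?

Downstream work caps Databases at day 4.
Databases at day 4 is achievable: Databases -> day 4, ML -> day 2, Graphics -> day 1, Networks -> day 5, Econ -> day 1, Topology -> day 3, Logic -> day 3.

day 4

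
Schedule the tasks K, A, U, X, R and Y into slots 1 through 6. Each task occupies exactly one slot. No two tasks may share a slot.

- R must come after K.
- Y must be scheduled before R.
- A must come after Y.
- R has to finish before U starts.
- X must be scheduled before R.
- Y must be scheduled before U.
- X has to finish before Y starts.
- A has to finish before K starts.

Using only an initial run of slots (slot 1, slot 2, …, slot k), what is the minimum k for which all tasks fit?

6 slots

The precedence chain requires at least 6 distinct slots.
With at most 1 per slot and 6 tasks, at least 6 slots are needed.
6 works (last occupied slot: 6): for example A=3, U=6, K=4, X=1, Y=2, R=5.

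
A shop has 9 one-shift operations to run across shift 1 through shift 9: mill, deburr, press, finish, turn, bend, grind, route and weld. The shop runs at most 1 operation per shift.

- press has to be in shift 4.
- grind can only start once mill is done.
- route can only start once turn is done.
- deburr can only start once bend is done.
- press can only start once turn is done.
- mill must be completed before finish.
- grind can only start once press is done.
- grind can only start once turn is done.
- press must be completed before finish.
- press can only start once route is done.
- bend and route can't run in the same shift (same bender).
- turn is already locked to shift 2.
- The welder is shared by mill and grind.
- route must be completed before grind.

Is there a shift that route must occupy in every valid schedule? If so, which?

shift 3

turn is fixed at shift 2 and must come before route, so route is at least shift 3.
press is fixed at shift 4 and must come after route, so route is at most shift 3.
So route must be shift 3.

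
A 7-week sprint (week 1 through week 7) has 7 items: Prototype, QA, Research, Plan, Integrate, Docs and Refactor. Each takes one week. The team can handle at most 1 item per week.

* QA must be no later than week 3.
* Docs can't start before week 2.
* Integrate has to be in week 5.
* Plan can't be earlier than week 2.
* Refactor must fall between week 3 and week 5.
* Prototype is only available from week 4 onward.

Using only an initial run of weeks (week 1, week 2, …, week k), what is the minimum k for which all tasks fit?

With at most 1 per week and 7 tasks, at least 7 weeks are needed.
Integrate can't be placed before week 5, so the schedule must run through at least week 5.
7 works (last occupied week: week 7): for example QA=week 1, Prototype=week 4, Plan=week 2, Refactor=week 3, Integrate=week 5, Research=week 7, Docs=week 6.

7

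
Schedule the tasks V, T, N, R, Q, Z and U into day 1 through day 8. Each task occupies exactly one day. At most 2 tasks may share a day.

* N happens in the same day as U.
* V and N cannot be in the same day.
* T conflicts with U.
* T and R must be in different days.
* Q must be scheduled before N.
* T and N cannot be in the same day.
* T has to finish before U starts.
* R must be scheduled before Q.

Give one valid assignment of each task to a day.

N=day 3; Q=day 2; Z=day 4; V=day 1; T=day 2; U=day 3; R=day 1

Checking: Q(day 2) before N(day 3); T(day 2) before U(day 3); R(day 1) before Q(day 2); T(day 2) != R(day 1); V(day 1) != N(day 3); T(day 2) != U(day 3); T(day 2) != N(day 3); N = U = day 3; max 2 per day (cap 2).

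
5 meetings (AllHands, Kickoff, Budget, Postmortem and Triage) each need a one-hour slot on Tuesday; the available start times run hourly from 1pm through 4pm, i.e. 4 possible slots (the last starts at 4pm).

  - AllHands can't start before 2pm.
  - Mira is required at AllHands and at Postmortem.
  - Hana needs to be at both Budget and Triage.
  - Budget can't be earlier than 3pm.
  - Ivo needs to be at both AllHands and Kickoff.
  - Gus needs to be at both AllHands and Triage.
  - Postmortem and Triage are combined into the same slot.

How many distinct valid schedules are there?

Splitting on AllHands: it can be 2pm (12), 3pm (15), 4pm (15). Listing each branch's schedules as (Kickoff, Budget, Postmortem, Triage):
AllHands=2pm: (1pm,3pm,1pm,1pm) (1pm,3pm,4pm,4pm) (1pm,4pm,1pm,1pm) (1pm,4pm,3pm,3pm) (3pm,3pm,1pm,1pm) (3pm,3pm,4pm,4pm) (3pm,4pm,1pm,1pm) (3pm,4pm,3pm,3pm) (4pm,3pm,1pm,1pm) (4pm,3pm,4pm,4pm) (4pm,4pm,1pm,1pm) (4pm,4pm,3pm,3pm) — 12.
AllHands=3pm: (1pm,3pm,1pm,1pm) (1pm,3pm,2pm,2pm) (1pm,3pm,4pm,4pm) (1pm,4pm,1pm,1pm) (1pm,4pm,2pm,2pm) (2pm,3pm,1pm,1pm) (2pm,3pm,2pm,2pm) (2pm,3pm,4pm,4pm) (2pm,4pm,1pm,1pm) (2pm,4pm,2pm,2pm) (4pm,3pm,1pm,1pm) (4pm,3pm,2pm,2pm) (4pm,3pm,4pm,4pm) (4pm,4pm,1pm,1pm) (4pm,4pm,2pm,2pm) — 15.
AllHands=4pm: (1pm,3pm,1pm,1pm) (1pm,3pm,2pm,2pm) (1pm,4pm,1pm,1pm) (1pm,4pm,2pm,2pm) (1pm,4pm,3pm,3pm) (2pm,3pm,1pm,1pm) (2pm,3pm,2pm,2pm) (2pm,4pm,1pm,1pm) (2pm,4pm,2pm,2pm) (2pm,4pm,3pm,3pm) (3pm,3pm,1pm,1pm) (3pm,3pm,2pm,2pm) (3pm,4pm,1pm,1pm) (3pm,4pm,2pm,2pm) (3pm,4pm,3pm,3pm) — 15.
Summing: 12 + 15 + 15 = 42.

42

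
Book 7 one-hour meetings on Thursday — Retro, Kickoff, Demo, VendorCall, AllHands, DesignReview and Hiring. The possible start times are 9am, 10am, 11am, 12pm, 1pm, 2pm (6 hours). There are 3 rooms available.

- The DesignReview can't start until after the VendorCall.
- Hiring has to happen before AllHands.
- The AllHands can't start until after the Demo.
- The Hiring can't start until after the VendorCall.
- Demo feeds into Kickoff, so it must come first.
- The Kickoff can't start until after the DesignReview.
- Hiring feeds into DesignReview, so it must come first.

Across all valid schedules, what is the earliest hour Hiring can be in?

10am

Precedence pushes Hiring to at least 10am; downstream work caps Hiring at 12pm.
Hiring at 10am is achievable: Retro -> 9am, Hiring -> 10am, DesignReview -> 11am, Kickoff -> 12pm, Demo -> 9am, AllHands -> 11am, VendorCall -> 9am.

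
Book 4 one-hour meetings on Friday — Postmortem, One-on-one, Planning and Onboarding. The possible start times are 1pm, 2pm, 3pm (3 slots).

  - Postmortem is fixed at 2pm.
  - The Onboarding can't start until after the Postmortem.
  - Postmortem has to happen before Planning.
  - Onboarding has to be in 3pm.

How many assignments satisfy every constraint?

3

Enumerating: Onboarding=3pm, Planning=3pm, One-on-one=1pm, Postmortem=2pm | Postmortem=2pm; Planning=3pm; Onboarding=3pm; One-on-one=2pm | Planning=3pm; Onboarding=3pm; Postmortem=2pm; One-on-one=3pm.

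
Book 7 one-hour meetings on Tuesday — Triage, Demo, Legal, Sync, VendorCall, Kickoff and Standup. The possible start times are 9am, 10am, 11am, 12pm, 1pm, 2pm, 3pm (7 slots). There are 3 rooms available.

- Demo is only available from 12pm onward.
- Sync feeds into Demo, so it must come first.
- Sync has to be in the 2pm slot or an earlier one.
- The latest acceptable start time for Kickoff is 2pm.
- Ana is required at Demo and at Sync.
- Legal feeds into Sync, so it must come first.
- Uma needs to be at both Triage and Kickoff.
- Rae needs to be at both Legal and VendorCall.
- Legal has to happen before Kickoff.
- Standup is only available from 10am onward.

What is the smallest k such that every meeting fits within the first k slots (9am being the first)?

The precedence chain requires at least 3 distinct slots.
With at most 3 per slot and 7 meetings, at least 3 slots are needed.
Demo can't be placed before 12pm — that is slot 4 counting from 9am — so the schedule must run through at least 4 slots.
4 works (last occupied slot: 12pm): for example VendorCall in 11am; Standup in 10am; Legal in 9am; Triage in 9am; Demo in 12pm; Kickoff in 10am; Sync in 10am.

4 slots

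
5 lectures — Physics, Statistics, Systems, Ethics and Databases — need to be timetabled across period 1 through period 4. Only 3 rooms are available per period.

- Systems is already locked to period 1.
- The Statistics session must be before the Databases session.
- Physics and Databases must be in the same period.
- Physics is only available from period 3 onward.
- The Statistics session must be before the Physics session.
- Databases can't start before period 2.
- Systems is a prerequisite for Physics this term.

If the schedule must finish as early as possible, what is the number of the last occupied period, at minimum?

The precedence chain requires at least 2 distinct periods.
With at most 3 per period and 5 lectures, at least 2 periods are needed.
Physics can't be placed before period 3, so the schedule must run through at least period 3.
3 works (last occupied period: period 3): for example Systems -> period 1, Statistics -> period 1, Physics -> period 3, Databases -> period 3, Ethics -> period 1.

3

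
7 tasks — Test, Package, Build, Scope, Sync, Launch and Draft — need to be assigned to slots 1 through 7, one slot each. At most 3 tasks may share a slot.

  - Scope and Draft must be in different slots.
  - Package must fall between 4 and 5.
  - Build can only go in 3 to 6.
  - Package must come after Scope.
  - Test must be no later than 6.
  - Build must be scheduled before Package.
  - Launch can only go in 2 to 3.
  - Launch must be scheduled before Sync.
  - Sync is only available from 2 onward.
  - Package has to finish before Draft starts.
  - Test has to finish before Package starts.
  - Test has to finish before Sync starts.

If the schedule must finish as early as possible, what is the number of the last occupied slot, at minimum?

The precedence chain requires at least 3 distinct slots.
With at most 3 per slot and 7 tasks, at least 3 slots are needed.
Propagating the time windows through the other constraints, Draft can't land before 5, so the schedule must run through at least slot 5.
5 works (last occupied slot: 5): for example Launch in 2; Build in 3; Draft in 5; Sync in 3; Scope in 1; Test in 1; Package in 4.

slot 5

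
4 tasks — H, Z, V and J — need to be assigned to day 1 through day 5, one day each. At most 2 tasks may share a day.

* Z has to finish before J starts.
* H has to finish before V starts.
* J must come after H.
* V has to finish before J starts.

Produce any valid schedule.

H in day 1, J in day 3, V in day 2, Z in day 1

Checking: H(day 1) before J(day 3); Z(day 1) before J(day 3); V(day 2) before J(day 3); H(day 1) before V(day 2); max 2 per day (cap 2).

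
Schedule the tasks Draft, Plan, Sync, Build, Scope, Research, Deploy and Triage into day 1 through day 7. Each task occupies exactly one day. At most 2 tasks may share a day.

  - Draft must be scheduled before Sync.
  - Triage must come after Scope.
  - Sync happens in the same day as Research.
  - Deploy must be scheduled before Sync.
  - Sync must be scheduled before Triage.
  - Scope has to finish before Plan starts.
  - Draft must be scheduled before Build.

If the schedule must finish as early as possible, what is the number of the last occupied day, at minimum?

day 4

The precedence chain requires at least 3 distinct days.
With at most 2 per day and 8 tasks, at least 4 days are needed.
4 works (last occupied day: day 4): for example Scope -> day 3, Plan -> day 4, Build -> day 3, Deploy -> day 1, Triage -> day 4, Research -> day 2, Sync -> day 2, Draft -> day 1.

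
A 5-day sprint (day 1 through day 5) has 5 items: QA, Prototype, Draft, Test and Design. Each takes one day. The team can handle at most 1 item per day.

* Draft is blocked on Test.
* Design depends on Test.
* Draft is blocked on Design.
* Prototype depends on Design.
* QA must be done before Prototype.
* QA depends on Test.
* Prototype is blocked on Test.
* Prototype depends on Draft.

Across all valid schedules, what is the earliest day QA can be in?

day 2

Precedence pushes QA to at least day 2; downstream work caps QA at day 4.
QA at day 2 is achievable: Draft in day 4, Test in day 1, Design in day 3, QA in day 2, Prototype in day 5.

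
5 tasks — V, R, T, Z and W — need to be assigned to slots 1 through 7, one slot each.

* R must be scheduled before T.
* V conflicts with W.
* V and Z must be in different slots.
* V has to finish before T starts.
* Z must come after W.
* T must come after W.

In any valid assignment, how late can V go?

6

Downstream work caps V at 6.
V at 6 is achievable: Z=2, R=1, V=6, T=7, W=1.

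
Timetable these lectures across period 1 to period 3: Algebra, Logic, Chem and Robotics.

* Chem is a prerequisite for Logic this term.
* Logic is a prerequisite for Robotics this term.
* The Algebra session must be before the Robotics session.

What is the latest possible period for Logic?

Precedence pushes Logic to at least period 2; downstream work caps Logic at period 2.
Logic at period 2 is achievable: Algebra in period 1; Chem in period 1; Robotics in period 3; Logic in period 2.

period 2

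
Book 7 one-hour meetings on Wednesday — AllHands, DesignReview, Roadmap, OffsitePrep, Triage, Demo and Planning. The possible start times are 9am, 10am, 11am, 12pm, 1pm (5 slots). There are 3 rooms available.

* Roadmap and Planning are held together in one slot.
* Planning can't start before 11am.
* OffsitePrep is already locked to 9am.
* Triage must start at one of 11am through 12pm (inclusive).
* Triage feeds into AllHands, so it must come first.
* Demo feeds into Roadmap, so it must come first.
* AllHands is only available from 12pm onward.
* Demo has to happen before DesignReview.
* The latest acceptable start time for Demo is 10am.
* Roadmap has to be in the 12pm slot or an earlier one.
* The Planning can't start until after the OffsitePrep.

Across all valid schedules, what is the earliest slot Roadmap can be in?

11am

Roadmap must be in the same slot as Planning, which can't be before 11am, so Roadmap is at least 11am; Roadmap's own window allows nothing later than 12pm.
Roadmap at 11am is achievable: Roadmap in 11am, AllHands in 12pm, Planning in 11am, Demo in 9am, OffsitePrep in 9am, Triage in 11am, DesignReview in 10am.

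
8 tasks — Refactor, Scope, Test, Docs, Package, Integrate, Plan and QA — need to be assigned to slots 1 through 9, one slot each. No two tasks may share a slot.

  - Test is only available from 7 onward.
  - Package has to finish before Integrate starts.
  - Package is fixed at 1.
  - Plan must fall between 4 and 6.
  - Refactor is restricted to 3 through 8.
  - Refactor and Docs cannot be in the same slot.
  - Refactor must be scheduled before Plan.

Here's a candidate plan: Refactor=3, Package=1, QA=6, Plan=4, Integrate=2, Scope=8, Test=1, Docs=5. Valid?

Refactor is restricted to 3 through 8 — holds.
Test is only available from 7 onward — violated.
Plan must fall between 4 and 6 — holds.
Package is fixed at 1 — holds.
Package has to finish before Integrate starts — holds.
Refactor must be scheduled before Plan — holds.
No two tasks may share a slot — violated.
Refactor and Docs cannot be in the same slot — holds.

No — it violates: Test is only available from 7 onward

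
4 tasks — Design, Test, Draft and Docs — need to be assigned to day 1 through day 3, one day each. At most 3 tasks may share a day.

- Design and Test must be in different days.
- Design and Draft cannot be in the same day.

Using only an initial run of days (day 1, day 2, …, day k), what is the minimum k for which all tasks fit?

2 days

With at most 3 per day and 4 tasks, at least 2 days are needed.
2 works (last occupied day: day 2): for example Test in day 2, Docs in day 1, Design in day 1, Draft in day 2.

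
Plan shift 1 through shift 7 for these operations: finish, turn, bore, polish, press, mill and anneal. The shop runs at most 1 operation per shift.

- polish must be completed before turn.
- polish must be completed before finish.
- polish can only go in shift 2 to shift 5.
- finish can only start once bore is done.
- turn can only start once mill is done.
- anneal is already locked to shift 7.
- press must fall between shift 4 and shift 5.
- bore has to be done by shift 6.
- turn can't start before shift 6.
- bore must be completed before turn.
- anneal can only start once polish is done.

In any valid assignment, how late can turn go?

shift 6

Turn is available from shift 6.
turn at shift 6 is achievable: press -> shift 4, finish -> shift 3, bore -> shift 1, mill -> shift 5, polish -> shift 2, turn -> shift 6, anneal -> shift 7.
Nothing later works — the capacity limit rule out every shift after shift 6.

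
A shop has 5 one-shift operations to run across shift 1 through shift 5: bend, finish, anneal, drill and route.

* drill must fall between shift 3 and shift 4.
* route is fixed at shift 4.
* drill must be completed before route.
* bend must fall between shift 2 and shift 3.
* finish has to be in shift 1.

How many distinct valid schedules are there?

10

Splitting on bend: it can be shift 2 (5), shift 3 (5). Listing each branch's schedules as (finish, anneal, drill, route) by shift number:
bend=shift 2: (1,1,3,4) (1,2,3,4) (1,3,3,4) (1,4,3,4) (1,5,3,4) — 5.
bend=shift 3: (1,1,3,4) (1,2,3,4) (1,3,3,4) (1,4,3,4) (1,5,3,4) — 5.
Summing: 5 + 5 = 10.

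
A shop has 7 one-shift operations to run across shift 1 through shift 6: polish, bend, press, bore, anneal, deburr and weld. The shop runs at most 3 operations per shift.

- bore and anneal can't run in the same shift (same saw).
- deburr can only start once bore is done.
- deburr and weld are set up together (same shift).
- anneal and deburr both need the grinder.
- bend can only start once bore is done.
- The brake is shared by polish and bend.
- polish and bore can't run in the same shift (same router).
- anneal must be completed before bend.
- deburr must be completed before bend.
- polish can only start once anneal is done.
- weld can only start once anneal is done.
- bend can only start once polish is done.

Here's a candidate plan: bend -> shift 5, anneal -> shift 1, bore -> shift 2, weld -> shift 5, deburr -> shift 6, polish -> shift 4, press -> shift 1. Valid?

No — it violates: deburr must be completed before bend

The shop runs at most 3 operations per shift — holds.
bend can only start once bore is done — holds.
deburr and weld are set up together (same shift) — violated.
The brake is shared by polish and bend — holds.
deburr must be completed before bend — violated.
polish and bore can't run in the same shift (same router) — holds.
bend can only start once polish is done — holds.
anneal must be completed before bend — holds.
deburr can only start once bore is done — holds.
anneal and deburr both need the grinder — holds.
bore and anneal can't run in the same shift (same saw) — holds.
polish can only start once anneal is done — holds.
weld can only start once anneal is done — holds.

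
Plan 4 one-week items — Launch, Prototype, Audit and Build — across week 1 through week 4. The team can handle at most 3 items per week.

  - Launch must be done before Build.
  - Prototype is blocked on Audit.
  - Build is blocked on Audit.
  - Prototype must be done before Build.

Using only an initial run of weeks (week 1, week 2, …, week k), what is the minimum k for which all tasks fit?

3

The precedence chain requires at least 3 distinct weeks.
With at most 3 per week and 4 tasks, at least 2 weeks are needed.
3 works (last occupied week: week 3): for example Launch=week 1, Build=week 3, Prototype=week 2, Audit=week 1.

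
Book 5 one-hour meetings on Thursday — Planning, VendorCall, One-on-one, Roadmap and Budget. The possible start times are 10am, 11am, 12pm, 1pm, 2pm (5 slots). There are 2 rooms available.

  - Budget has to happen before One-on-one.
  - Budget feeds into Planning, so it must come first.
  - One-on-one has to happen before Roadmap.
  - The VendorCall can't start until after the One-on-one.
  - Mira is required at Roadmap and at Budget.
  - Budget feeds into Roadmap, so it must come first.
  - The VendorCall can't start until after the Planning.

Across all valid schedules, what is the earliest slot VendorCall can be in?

12pm

Precedence pushes VendorCall to at least 12pm.
VendorCall at 12pm is achievable: Planning=11am, VendorCall=12pm, Budget=10am, Roadmap=12pm, One-on-one=11am.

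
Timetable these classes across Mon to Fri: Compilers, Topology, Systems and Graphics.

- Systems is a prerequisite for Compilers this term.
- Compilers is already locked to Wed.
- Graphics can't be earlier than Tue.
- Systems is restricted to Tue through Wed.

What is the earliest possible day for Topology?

Mon

Topology at Mon is achievable: Topology -> Mon, Systems -> Tue, Graphics -> Tue, Compilers -> Wed.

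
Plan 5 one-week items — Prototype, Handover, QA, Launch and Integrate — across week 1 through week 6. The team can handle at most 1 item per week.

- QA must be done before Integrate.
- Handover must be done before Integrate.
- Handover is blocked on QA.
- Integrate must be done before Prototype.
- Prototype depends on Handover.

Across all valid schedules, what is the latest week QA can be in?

Downstream work caps QA at week 3.
QA at week 3 is achievable: Integrate -> week 5; Prototype -> week 6; Launch -> week 1; Handover -> week 4; QA -> week 3.

week 3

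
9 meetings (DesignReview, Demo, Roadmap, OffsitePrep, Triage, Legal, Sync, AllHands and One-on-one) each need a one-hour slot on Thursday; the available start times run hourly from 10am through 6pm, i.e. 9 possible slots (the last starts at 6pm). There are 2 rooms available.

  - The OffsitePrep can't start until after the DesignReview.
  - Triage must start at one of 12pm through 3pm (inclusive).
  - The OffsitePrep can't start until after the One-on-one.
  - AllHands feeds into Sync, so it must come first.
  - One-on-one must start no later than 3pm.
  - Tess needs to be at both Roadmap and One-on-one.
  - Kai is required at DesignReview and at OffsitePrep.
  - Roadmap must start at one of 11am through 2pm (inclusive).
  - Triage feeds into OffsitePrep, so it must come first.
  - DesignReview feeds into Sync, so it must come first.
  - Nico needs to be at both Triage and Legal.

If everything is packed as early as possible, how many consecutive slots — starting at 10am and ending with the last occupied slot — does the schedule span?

The precedence chain requires at least 2 distinct slots.
With at most 2 per slot and 9 meetings, at least 5 slots are needed.
Propagating the time windows through the other constraints, OffsitePrep can't land before 1pm — that is slot 4 counting from 10am — so the schedule must run through at least 4 slots.
5 works (last occupied slot: 2pm): for example Triage=12pm, OffsitePrep=1pm, Roadmap=11am, Legal=2pm, DesignReview=10am, Demo=1pm, One-on-one=12pm, Sync=11am, AllHands=10am.

5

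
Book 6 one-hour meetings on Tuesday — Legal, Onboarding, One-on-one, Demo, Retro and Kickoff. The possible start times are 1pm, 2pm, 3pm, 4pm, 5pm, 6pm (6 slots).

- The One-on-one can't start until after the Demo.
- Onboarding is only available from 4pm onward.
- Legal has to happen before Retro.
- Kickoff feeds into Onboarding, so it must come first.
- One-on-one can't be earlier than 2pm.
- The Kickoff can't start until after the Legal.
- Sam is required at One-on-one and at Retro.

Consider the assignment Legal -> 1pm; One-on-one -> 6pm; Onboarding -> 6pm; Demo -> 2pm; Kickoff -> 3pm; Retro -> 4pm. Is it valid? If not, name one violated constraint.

Kickoff feeds into Onboarding, so it must come first — holds.
Sam is required at One-on-one and at Retro — holds.
Onboarding is only available from 4pm onward — holds.
Legal has to happen before Retro — holds.
The Kickoff can't start until after the Legal — holds.
One-on-one can't be earlier than 2pm — holds.
The One-on-one can't start until after the Demo — holds.

Yes, all constraints hold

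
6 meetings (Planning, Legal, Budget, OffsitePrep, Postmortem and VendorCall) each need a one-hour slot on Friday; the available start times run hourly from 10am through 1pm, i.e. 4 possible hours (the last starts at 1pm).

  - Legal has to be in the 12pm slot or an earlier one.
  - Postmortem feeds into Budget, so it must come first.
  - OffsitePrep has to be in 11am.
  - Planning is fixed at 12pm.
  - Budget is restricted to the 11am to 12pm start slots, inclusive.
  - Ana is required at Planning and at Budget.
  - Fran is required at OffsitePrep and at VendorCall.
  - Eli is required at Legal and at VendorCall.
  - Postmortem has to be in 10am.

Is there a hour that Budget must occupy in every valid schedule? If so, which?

Budget's window is 11am–12pm.
Planning is fixed at 12pm, and Budget can't share a hour with Planning.
So Budget must be 11am.

11am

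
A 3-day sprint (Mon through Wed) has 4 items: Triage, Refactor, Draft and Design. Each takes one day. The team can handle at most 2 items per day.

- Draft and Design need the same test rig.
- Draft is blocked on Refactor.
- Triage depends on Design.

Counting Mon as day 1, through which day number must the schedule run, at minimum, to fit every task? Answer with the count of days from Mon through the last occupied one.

The precedence chain requires at least 2 distinct days.
With at most 2 per day and 4 tasks, at least 2 days are needed.
2 works (last occupied day: Tue): for example Draft -> Tue, Design -> Mon, Refactor -> Mon, Triage -> Tue.

2 days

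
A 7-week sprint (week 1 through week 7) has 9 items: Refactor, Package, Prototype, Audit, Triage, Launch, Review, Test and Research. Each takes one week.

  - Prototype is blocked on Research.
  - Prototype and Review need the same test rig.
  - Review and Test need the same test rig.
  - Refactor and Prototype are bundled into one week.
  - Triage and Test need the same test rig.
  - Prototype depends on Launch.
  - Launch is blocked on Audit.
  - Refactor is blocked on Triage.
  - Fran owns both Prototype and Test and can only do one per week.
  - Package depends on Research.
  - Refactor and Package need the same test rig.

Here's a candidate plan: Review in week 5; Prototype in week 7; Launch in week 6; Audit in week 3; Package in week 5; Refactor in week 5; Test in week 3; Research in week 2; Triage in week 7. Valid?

Refactor and Prototype are bundled into one week — violated.
Refactor and Package need the same test rig — violated.
Package depends on Research — holds.
Review and Test need the same test rig — holds.
Prototype is blocked on Research — holds.
Prototype and Review need the same test rig — holds.
Prototype depends on Launch — holds.
Triage and Test need the same test rig — holds.
Refactor is blocked on Triage — violated.
Launch is blocked on Audit — holds.
Fran owns both Prototype and Test and can only do one per week — holds.

No — it violates: Refactor is blocked on Triage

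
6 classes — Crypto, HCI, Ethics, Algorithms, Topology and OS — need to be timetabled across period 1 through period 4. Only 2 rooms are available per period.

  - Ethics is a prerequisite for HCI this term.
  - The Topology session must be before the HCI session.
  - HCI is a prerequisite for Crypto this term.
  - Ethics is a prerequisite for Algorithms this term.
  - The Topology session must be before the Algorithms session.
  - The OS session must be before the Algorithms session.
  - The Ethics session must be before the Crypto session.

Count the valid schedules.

22

Splitting on Crypto: it can be period 3 (3), period 4 (19). Listing each branch's schedules as (HCI, Ethics, Algorithms, Topology, OS) by period number:
Crypto=period 3: (2,1,3,1,2) (2,1,4,1,2) (2,1,4,1,3) — 3.
Crypto=period 4: (2,1,3,1,2) (2,1,4,1,2) (2,1,4,1,3) (3,1,3,1,2) (3,1,3,2,1) (3,1,3,2,2) (3,1,4,1,2) (3,1,4,1,3) (3,1,4,2,1) (3,1,4,2,2) (3,1,4,2,3) (3,2,3,1,1) (3,2,3,1,2) (3,2,3,2,1) (3,2,4,1,1) (3,2,4,1,2) (3,2,4,1,3) (3,2,4,2,1) (3,2,4,2,3) — 19.
Summing: 3 + 19 = 22.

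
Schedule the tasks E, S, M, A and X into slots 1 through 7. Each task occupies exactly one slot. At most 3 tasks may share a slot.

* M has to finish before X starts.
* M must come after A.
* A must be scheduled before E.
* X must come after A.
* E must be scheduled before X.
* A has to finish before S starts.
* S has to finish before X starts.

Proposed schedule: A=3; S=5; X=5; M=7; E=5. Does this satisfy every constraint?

No. M has to finish before X starts is not satisfied.

E must be scheduled before X — violated.
X must come after A — holds.
M has to finish before X starts — violated.
A has to finish before S starts — holds.
S has to finish before X starts — violated.
At most 3 tasks may share a slot — holds.
A must be scheduled before E — holds.
M must come after A — holds.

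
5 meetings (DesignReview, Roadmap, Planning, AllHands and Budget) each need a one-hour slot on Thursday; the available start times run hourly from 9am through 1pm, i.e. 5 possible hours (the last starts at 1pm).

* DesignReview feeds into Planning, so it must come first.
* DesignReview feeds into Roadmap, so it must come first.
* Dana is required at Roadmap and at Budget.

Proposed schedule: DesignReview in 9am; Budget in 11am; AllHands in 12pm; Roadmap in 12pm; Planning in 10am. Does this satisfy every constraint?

DesignReview feeds into Roadmap, so it must come first — holds.
DesignReview feeds into Planning, so it must come first — holds.
Dana is required at Roadmap and at Budget — holds.

Valid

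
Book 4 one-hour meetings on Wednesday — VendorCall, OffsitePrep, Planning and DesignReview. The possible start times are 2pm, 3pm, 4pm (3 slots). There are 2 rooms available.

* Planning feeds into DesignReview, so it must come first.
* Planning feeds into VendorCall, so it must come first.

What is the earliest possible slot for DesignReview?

3pm

Precedence pushes DesignReview to at least 3pm.
DesignReview at 3pm is achievable: VendorCall in 3pm; DesignReview in 3pm; Planning in 2pm; OffsitePrep in 2pm.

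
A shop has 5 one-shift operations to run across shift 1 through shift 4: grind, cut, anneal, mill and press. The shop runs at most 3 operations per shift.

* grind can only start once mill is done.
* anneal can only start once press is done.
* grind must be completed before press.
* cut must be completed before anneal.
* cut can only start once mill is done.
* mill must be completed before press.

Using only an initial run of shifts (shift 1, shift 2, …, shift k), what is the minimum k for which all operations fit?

The precedence chain requires at least 4 distinct shifts.
With at most 3 per shift and 5 operations, at least 2 shifts are needed.
4 works (last occupied shift: shift 4): for example cut in shift 2, grind in shift 2, anneal in shift 4, mill in shift 1, press in shift 3.

4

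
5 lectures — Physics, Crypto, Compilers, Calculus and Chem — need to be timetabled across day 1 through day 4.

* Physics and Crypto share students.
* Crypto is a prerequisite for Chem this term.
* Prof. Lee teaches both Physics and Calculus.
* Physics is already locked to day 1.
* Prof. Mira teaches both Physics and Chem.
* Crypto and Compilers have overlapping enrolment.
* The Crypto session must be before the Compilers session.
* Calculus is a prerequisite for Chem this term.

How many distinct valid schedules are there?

Splitting on Crypto: it can be day 2 (6), day 3 (2). Listing each branch's schedules as (Physics, Compilers, Calculus, Chem) by day number:
Crypto=day 2: (1,3,2,3) (1,3,2,4) (1,3,3,4) (1,4,2,3) (1,4,2,4) (1,4,3,4) — 6.
Crypto=day 3: (1,4,2,4) (1,4,3,4) — 2.
Summing: 6 + 2 = 8.

8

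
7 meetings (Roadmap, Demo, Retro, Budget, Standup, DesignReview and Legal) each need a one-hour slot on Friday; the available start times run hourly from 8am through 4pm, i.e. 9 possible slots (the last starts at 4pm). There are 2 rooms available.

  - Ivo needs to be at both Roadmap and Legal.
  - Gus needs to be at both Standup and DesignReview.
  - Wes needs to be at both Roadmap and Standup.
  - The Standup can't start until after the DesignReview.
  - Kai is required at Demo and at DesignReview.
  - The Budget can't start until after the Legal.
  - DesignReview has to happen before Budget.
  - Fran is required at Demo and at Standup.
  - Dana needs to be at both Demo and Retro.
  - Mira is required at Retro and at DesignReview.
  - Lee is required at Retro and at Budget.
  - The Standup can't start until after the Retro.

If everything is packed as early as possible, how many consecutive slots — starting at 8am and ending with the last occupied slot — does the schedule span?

4

The precedence chain requires at least 2 distinct slots.
With at most 2 per slot and 7 meetings, at least 4 slots are needed.
4 works (last occupied slot: 11am): for example Demo=9am, Standup=11am, Budget=9am, Legal=8am, Roadmap=10am, DesignReview=8am, Retro=10am.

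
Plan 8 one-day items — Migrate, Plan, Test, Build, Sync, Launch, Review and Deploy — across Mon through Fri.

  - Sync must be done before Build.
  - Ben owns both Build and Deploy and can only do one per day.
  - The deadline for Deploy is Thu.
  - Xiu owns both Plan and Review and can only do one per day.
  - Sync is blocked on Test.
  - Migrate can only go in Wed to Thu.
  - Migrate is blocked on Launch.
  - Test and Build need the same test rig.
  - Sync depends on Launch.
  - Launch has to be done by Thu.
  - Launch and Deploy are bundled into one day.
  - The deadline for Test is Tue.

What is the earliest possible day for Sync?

Precedence pushes Sync to at least Tue; downstream work caps Sync at Thu.
Sync at Tue is achievable: Plan -> Mon, Review -> Tue, Build -> Wed, Migrate -> Wed, Deploy -> Mon, Launch -> Mon, Sync -> Tue, Test -> Mon.

Tue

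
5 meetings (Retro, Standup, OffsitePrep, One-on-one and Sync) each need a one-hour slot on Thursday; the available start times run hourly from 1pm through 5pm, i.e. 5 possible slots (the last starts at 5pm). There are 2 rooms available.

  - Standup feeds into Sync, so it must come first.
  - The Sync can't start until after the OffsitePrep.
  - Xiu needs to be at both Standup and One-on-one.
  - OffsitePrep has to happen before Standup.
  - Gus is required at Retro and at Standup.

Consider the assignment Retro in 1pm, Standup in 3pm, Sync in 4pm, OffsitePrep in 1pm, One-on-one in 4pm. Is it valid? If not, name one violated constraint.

There are 2 rooms available — holds.
OffsitePrep has to happen before Standup — holds.
The Sync can't start until after the OffsitePrep — holds.
Xiu needs to be at both Standup and One-on-one — holds.
Gus is required at Retro and at Standup — holds.
Standup feeds into Sync, so it must come first — holds.

Valid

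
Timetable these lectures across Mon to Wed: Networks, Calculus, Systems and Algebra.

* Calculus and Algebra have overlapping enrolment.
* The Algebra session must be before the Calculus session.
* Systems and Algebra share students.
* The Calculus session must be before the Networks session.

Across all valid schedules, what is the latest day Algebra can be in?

Mon

Downstream work caps Algebra at Mon.
Algebra at Mon is achievable: Algebra -> Mon; Networks -> Wed; Systems -> Tue; Calculus -> Tue.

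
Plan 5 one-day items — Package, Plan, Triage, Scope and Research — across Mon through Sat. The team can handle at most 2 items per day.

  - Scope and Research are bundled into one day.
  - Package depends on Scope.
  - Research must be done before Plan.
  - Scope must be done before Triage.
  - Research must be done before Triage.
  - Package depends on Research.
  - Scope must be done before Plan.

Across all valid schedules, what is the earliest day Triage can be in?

Precedence pushes Triage to at least Tue.
Triage at Tue is achievable: Research=Mon; Triage=Tue; Plan=Wed; Package=Tue; Scope=Mon.

Tue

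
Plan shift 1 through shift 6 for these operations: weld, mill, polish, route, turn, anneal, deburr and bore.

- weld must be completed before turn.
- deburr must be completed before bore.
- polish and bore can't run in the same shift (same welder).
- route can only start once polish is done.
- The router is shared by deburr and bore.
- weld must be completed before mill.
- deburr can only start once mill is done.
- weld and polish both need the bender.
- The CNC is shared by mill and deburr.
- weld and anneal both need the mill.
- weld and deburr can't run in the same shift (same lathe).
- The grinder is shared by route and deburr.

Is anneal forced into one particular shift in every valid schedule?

No

anneal can be shift 1 (e.g. weld=shift 2, polish=shift 1, route=shift 2, deburr=shift 4, anneal=shift 1, turn=shift 3, mill=shift 3, bore=shift 5) or shift 2 (e.g. weld=shift 1, deburr=shift 3, mill=shift 2, anneal=shift 2, route=shift 4, bore=shift 4, turn=shift 2, polish=shift 2).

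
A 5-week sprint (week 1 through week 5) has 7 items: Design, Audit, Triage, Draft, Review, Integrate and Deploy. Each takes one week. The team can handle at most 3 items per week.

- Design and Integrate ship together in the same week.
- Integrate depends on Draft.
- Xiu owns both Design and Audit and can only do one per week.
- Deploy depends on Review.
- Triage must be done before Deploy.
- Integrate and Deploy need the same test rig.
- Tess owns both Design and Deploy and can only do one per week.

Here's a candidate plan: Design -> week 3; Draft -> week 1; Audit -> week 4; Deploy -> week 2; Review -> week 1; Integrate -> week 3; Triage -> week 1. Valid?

Triage must be done before Deploy — holds.
The team can handle at most 3 items per week — holds.
Design and Integrate ship together in the same week — holds.
Integrate depends on Draft — holds.
Tess owns both Design and Deploy and can only do one per week — holds.
Integrate and Deploy need the same test rig — holds.
Deploy depends on Review — holds.
Xiu owns both Design and Audit and can only do one per week — holds.

Valid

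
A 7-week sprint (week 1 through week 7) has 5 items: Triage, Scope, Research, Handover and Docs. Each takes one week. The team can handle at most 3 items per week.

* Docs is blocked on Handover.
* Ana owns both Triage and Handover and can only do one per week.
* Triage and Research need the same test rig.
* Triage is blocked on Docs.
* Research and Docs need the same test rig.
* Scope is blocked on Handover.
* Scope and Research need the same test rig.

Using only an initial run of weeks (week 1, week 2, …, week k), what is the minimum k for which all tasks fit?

The precedence chain requires at least 3 distinct weeks.
With at most 3 per week and 5 tasks, at least 2 weeks are needed.
3 works (last occupied week: week 3): for example Triage -> week 3; Handover -> week 1; Scope -> week 2; Research -> week 1; Docs -> week 2.

3 weeks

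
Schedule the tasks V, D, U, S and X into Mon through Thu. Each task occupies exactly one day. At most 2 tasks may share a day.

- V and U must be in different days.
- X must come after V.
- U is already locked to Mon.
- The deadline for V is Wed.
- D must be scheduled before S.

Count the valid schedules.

18

Splitting on V: it can be Tue (12), Wed (6). Listing each branch's schedules as (D, U, S, X):
V=Tue: (Mon,Mon,Tue,Wed) (Mon,Mon,Tue,Thu) (Mon,Mon,Wed,Wed) (Mon,Mon,Wed,Thu) (Mon,Mon,Thu,Wed) (Mon,Mon,Thu,Thu) (Tue,Mon,Wed,Wed) (Tue,Mon,Wed,Thu) (Tue,Mon,Thu,Wed) (Tue,Mon,Thu,Thu) (Wed,Mon,Thu,Wed) (Wed,Mon,Thu,Thu) — 12.
V=Wed: (Mon,Mon,Tue,Thu) (Mon,Mon,Wed,Thu) (Mon,Mon,Thu,Thu) (Tue,Mon,Wed,Thu) (Tue,Mon,Thu,Thu) (Wed,Mon,Thu,Thu) — 6.
Summing: 12 + 6 = 18.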